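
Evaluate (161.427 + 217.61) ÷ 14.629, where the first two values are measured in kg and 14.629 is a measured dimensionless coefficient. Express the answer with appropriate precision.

161.427 kg + 217.61 kg = 379.037 kg; the sum is limited to 2 decimal places (5 s.f.).
Carrying full precision, 379.037 ÷ 14.629 = 25.9099733406… kg; 14.629 has 5 s.f., so the result keeps min(5, 5) = 5 s.f.
Rounded to 5 significant figures: 25.910 kg.

25.910 kg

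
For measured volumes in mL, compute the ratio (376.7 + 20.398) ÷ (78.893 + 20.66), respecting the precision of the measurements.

376.7 + 20.398 = 397.098, limited to 1 d.p. → 4 s.f.; 78.893 + 20.66 = 99.553, limited to 2 d.p. → 4 s.f.
Carrying full precision, 397.098 ÷ 99.553 = 3.98880998061…; keep min(4, 4) = 4 s.f.
Rounded to 4 significant figures: 3.989.

3.989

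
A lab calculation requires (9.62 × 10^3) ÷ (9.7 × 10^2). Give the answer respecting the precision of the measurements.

9.9

(9.62 × 10^3) ÷ (9.7 × 10^2) = 9.9175257732…
Multiplication/division keeps the fewest significant figures: 9.62 × 10^3 → 3 s.f., 9.7 × 10^2 → 2 s.f.; limit is 2.
Rounded to 2 significant figures: 9.9.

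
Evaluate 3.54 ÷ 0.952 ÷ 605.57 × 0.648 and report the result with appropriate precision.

3.54 ÷ 0.952 ÷ 605.57 × 0.648 = 0.00397902774565…
Multiplication/division keeps the fewest significant figures: 3.54 → 3 s.f., 0.952 → 3 s.f., 605.57 → 5 s.f., 0.648 → 3 s.f.; limit is 3.
Rounded to 3 significant figures: 3.98 × 10⁻³.

3.98 × 10⁻³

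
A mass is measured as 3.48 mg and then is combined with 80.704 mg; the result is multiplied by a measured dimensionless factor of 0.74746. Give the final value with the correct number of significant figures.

3.48 mg + 80.704 mg = 84.184 mg; the sum is limited to 2 decimal places (4 s.f.).
Carrying full precision, 84.184 × 0.74746 = 62.92417264 mg; 0.74746 has 5 s.f., so the result keeps min(4, 5) = 4 s.f.
Rounded to 4 significant figures: 62.92 mg.

62.92 mg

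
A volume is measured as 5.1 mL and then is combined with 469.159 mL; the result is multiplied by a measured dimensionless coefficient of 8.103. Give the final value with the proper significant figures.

5.1 mL + 469.159 mL = 474.259 mL; the sum is limited to 1 decimal place (4 s.f.).
Carrying full precision, 474.259 × 8.103 = 3842.920677 mL; 8.103 has 4 s.f., so the result keeps min(4, 4) = 4 s.f.
Rounded to 4 significant figures: 3.843 × 10^3 mL.

3.843 × 10^3 mL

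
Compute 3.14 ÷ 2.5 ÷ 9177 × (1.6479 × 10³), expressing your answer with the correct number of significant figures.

3.14 ÷ 2.5 ÷ 9177 × (1.6479 × 10³) = 0.22553801896…
Multiplication/division keeps the fewest significant figures: 3.14 → 3 s.f., 2.5 → 2 s.f., 9177 → 4 s.f., 1.6479 × 10³ → 5 s.f.; limit is 2.
Rounded to 2 significant figures: 0.23.

0.23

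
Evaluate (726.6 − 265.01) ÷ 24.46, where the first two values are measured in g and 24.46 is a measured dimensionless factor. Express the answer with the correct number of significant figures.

18.87 g

726.6 g − 265.01 g = 461.59 g; the difference is limited to 1 decimal place (4 s.f.).
Carrying full precision, 461.59 ÷ 24.46 = 18.8712183156… g; 24.46 has 4 s.f., so the result keeps min(4, 4) = 4 s.f.
Rounded to 4 significant figures: 18.87 g.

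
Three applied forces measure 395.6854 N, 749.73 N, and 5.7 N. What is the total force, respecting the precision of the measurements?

1151.1 N

395.6854 N + 749.73 N + 5.7 N = 1151.1154 N.
Addition/subtraction keeps the fewest decimal places: 395.6854 → 4 decimal places, 749.73 → 2 decimal places, 5.7 → 1 decimal place; limit is 1.
Rounded to 1 decimal place: 1151.1 N.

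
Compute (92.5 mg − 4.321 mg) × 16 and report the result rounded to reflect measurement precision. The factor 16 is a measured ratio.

1.4 × 10³ mg

92.5 mg − 4.321 mg = 88.179 mg; the difference is limited to 1 decimal place (3 s.f.).
Carrying full precision, 88.179 × 16 = 1410.864 mg; 16 has 2 s.f., so the result keeps min(3, 2) = 2 s.f.
Rounded to 2 significant figures: 1.4 × 10³ mg.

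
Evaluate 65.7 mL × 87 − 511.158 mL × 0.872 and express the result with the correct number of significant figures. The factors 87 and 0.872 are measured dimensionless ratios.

65.7 × 87 = 5715.9 → 5.7 × 10³ mL (2 s.f., last digit at the 10^2 place).
511.158 × 0.872 = 445.729776 → 446 mL (3 s.f., last digit at the 10^0 place).
Difference: 5270.170224 mL; keep the coarser place, 10^2.
Result: 5.3 × 10³ mL.

5.3 × 10³ mL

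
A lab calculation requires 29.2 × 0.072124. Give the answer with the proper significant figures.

2.11

29.2 × 0.072124 = 2.1060208
Multiplication/division keeps the fewest significant figures: 29.2 → 3 s.f., 0.072124 → 5 s.f.; limit is 3.
Rounded to 3 significant figures: 2.11.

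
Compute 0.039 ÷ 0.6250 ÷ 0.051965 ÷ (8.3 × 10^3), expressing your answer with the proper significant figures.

1.4 × 10^-4

0.039 ÷ 0.6250 ÷ 0.051965 ÷ (8.3 × 10^3) = 0.000144675691122…
Multiplication/division keeps the fewest significant figures: 0.039 → 2 s.f., 0.6250 → 4 s.f., 0.051965 → 5 s.f., 8.3 × 10^3 → 2 s.f.; limit is 2.
Rounded to 2 significant figures: 1.4 × 10^-4.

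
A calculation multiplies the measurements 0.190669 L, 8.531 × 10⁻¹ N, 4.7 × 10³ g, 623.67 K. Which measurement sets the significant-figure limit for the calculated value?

4.7 × 10³ g

0.190669 L → 6 s.f.; 8.531 × 10⁻¹ N → 4 s.f.; 4.7 × 10³ g → 2 s.f.; 623.67 K → 5 s.f.
The fewest is 2 significant figures, from 4.7 × 10³ g.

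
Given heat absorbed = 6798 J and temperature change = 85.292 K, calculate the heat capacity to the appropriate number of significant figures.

79.70 J/K

heat capacity = 6798 J ÷ 85.292 K = 79.70266848… J/K.
6798 has 4 significant figures; 85.292 has 5.
Division/multiplication keeps the fewest: 4 significant figures.
Rounded: 79.70 J/K.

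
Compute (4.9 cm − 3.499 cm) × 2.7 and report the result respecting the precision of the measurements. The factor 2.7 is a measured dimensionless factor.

3.8 cm

4.9 cm − 3.499 cm = 1.401 cm; the difference is limited to 1 decimal place (2 s.f.).
Carrying full precision, 1.401 × 2.7 = 3.7827 cm; 2.7 has 2 s.f., so the result keeps min(2, 2) = 2 s.f.
Rounded to 2 significant figures: 3.8 cm.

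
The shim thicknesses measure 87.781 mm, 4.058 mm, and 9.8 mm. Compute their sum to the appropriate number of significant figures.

87.781 mm + 4.058 mm + 9.8 mm = 101.639 mm.
Addition/subtraction keeps the fewest decimal places: 87.781 → 3 decimal places, 4.058 → 3 decimal places, 9.8 → 1 decimal place; limit is 1.
Rounded to 1 decimal place: 101.6 mm.

101.6 mm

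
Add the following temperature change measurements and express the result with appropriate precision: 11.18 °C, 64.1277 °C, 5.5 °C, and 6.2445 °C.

87.1 °C

11.18 °C + 64.1277 °C + 5.5 °C + 6.2445 °C = 87.0522 °C.
Addition/subtraction keeps the fewest decimal places: 11.18 → 2 decimal places, 64.1277 → 4 decimal places, 5.5 → 1 decimal place, 6.2445 → 4 decimal places; limit is 1.
Rounded to 1 decimal place: 87.1 °C.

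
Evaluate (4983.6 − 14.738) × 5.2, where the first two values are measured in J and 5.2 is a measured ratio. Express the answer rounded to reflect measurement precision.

2.6 × 10^4 J

4983.6 J − 14.738 J = 4968.862 J; the difference is limited to 1 decimal place (5 s.f.).
Carrying full precision, 4968.862 × 5.2 = 25838.0824 J; 5.2 has 2 s.f., so the result keeps min(5, 2) = 2 s.f.
Rounded to 2 significant figures: 2.6 × 10^4 J.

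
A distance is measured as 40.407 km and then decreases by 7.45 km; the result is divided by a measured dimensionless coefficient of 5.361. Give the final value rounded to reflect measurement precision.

6.148 km

40.407 km − 7.45 km = 32.957 km; the difference is limited to 2 decimal places (4 s.f.).
Carrying full precision, 32.957 ÷ 5.361 = 6.14754709942… km; 5.361 has 4 s.f., so the result keeps min(4, 4) = 4 s.f.
Rounded to 4 significant figures: 6.148 km.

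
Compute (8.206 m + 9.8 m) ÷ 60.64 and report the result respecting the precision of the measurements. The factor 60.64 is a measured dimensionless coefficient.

8.206 m + 9.8 m = 18.006 m; the sum is limited to 1 decimal place (3 s.f.).
Carrying full precision, 18.006 ÷ 60.64 = 0.296932717678… m; 60.64 has 4 s.f., so the result keeps min(3, 4) = 3 s.f.
Rounded to 3 significant figures: 0.297 m.

0.297 m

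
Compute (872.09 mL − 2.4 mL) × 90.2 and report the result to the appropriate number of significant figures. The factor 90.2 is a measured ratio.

7.84 × 10⁴ mL

872.09 mL − 2.4 mL = 869.69 mL; the difference is limited to 1 decimal place (4 s.f.).
Carrying full precision, 869.69 × 90.2 = 78446.038 mL; 90.2 has 3 s.f., so the result keeps min(4, 3) = 3 s.f.
Rounded to 3 significant figures: 7.84 × 10⁴ mL.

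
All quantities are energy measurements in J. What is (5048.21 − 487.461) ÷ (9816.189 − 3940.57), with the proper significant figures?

0.776216

5048.21 − 487.461 = 4560.749, limited to 2 d.p. → 6 s.f.; 9816.189 − 3940.57 = 5875.619, limited to 2 d.p. → 6 s.f.
Carrying full precision, 4560.749 ÷ 5875.619 = 0.776215918697…; keep min(6, 6) = 6 s.f.
Rounded to 6 significant figures: 0.776216.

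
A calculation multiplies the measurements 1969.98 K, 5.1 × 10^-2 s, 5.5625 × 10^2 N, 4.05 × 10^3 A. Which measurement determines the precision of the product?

1969.98 K → 6 s.f.; 5.1 × 10^-2 s → 2 s.f.; 5.5625 × 10^2 N → 5 s.f.; 4.05 × 10^3 A → 3 s.f.
The fewest is 2 significant figures, from 5.1 × 10^-2 s.

5.1 × 10^-2 s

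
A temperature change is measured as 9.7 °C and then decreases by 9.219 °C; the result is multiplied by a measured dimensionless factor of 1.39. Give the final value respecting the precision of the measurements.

9.7 °C − 9.219 °C = 0.481 °C; the difference is limited to 1 decimal place (1 s.f.).
Carrying full precision, 0.481 × 1.39 = 0.66859 °C; 1.39 has 3 s.f., so the result keeps min(1, 3) = 1 s.f.
Rounded to 1 significant figure: 0.7 °C.

0.7 °C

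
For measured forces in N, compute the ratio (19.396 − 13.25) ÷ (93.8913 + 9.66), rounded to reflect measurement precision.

0.0594

19.396 − 13.25 = 6.146, limited to 2 d.p. → 3 s.f.; 93.8913 + 9.66 = 103.5513, limited to 2 d.p. → 5 s.f.
Carrying full precision, 6.146 ÷ 103.5513 = 0.059352224453…; keep min(3, 5) = 3 s.f.
Rounded to 3 significant figures: 0.0594.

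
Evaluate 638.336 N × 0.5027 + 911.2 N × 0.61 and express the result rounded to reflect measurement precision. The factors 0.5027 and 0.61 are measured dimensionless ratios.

8.8 × 10^2 N

638.336 × 0.5027 = 320.8915072 → 320.9 N (4 s.f., last digit at the 10^-1 place).
911.2 × 0.61 = 555.832 → 5.6 × 10^2 N (2 s.f., last digit at the 10^1 place).
Sum: 876.7235072 N; keep the coarser place, 10^1.
Result: 8.8 × 10^2 N.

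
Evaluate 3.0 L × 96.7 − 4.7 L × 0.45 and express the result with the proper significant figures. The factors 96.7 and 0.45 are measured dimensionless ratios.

3.0 × 96.7 = 290.1 → 2.9 × 10² L (2 s.f., last digit at the 10^1 place).
4.7 × 0.45 = 2.115 → 2.1 L (2 s.f., last digit at the 10^-1 place).
Difference: 287.985 L; keep the coarser place, 10^1.
Result: 2.9 × 10² L.

2.9 × 10² L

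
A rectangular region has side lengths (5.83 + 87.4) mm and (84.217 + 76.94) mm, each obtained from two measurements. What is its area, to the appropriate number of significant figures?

5.83 + 87.4 = 93.23, limited to 1 d.p. → 3 s.f.; 84.217 + 76.94 = 161.157, limited to 2 d.p. → 5 s.f.
Carrying full precision, 93.23 × 161.157 = 15024.66711; keep min(3, 5) = 3 s.f.
Rounded to 3 significant figures: 1.50 × 10^4 mm².

1.50 × 10^4 mm²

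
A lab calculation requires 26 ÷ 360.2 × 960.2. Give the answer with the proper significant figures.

69

26 ÷ 360.2 × 960.2 = 69.3092726263…
Multiplication/division keeps the fewest significant figures: 26 → 2 s.f., 360.2 → 4 s.f., 960.2 → 4 s.f.; limit is 2.
Rounded to 2 significant figures: 69.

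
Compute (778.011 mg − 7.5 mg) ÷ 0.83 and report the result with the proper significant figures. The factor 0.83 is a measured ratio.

778.011 mg − 7.5 mg = 770.511 mg; the difference is limited to 1 decimal place (4 s.f.).
Carrying full precision, 770.511 ÷ 0.83 = 928.326506024… mg; 0.83 has 2 s.f., so the result keeps min(4, 2) = 2 s.f.
Rounded to 2 significant figures: 9.3 × 10² mg.

9.3 × 10² mg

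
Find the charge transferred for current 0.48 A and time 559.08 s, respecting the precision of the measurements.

charge transferred = 0.48 A × 559.08 s = 268.3584 C.
0.48 has 2 significant figures; 559.08 has 5.
Division/multiplication keeps the fewest: 2 significant figures.
Rounded: 2.7 × 10² C.

2.7 × 10² C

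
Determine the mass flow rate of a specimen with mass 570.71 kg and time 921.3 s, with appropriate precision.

0.6195 kg/s

mass flow rate = 570.71 kg ÷ 921.3 s = 0.619461630305… kg/s.
570.71 has 5 significant figures; 921.3 has 4.
Division/multiplication keeps the fewest: 4 significant figures.
Rounded: 0.6195 kg/s.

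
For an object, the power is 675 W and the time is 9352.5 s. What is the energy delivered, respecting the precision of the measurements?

6.31 × 10^6 J

energy delivered = 675 W × 9352.5 s = 6312937.5 J.
675 has 3 significant figures; 9352.5 has 5.
Division/multiplication keeps the fewest: 3 significant figures.
Rounded: 6.31 × 10^6 J.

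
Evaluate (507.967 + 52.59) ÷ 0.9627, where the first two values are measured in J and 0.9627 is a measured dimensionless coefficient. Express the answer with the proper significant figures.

507.967 J + 52.59 J = 560.557 J; the sum is limited to 2 decimal places (5 s.f.).
Carrying full precision, 560.557 ÷ 0.9627 = 582.275890724… J; 0.9627 has 4 s.f., so the result keeps min(5, 4) = 4 s.f.
Rounded to 4 significant figures: 5.823 × 10^2 J.

5.823 × 10^2 J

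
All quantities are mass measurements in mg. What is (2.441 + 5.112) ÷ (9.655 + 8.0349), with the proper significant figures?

0.4270

2.441 + 5.112 = 7.553, limited to 3 d.p. → 4 s.f.; 9.655 + 8.0349 = 17.6899, limited to 3 d.p. → 5 s.f.
Carrying full precision, 7.553 ÷ 17.6899 = 0.426966800265…; keep min(4, 5) = 4 s.f.
Rounded to 4 significant figures: 0.4270.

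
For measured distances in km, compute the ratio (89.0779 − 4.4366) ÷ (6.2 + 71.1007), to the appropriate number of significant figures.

1.09

89.0779 − 4.4366 = 84.6413, limited to 4 d.p. → 6 s.f.; 6.2 + 71.1007 = 77.3007, limited to 1 d.p. → 3 s.f.
Carrying full precision, 84.6413 ÷ 77.3007 = 1.09496162389…; keep min(6, 3) = 3 s.f.
Rounded to 3 significant figures: 1.09.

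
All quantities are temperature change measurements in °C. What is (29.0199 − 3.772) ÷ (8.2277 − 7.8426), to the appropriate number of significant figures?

65.56

29.0199 − 3.772 = 25.2479, limited to 3 d.p. → 5 s.f.; 8.2277 − 7.8426 = 0.3851, limited to 4 d.p. → 4 s.f.
Carrying full precision, 25.2479 ÷ 0.3851 = 65.5619319657…; keep min(5, 4) = 4 s.f.
Rounded to 4 significant figures: 65.56.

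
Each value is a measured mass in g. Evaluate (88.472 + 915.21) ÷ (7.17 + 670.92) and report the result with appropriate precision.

88.472 + 915.21 = 1003.682, limited to 2 d.p. → 6 s.f.; 7.17 + 670.92 = 678.09, limited to 2 d.p. → 5 s.f.
Carrying full precision, 1003.682 ÷ 678.09 = 1.48016045068…; keep min(6, 5) = 5 s.f.
Rounded to 5 significant figures: 1.4802.

1.4802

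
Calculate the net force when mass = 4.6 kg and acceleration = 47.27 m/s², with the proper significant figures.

2.2 × 10^2 N

net force = 4.6 kg × 47.27 m/s² = 217.442 N.
4.6 has 2 significant figures; 47.27 has 4.
Division/multiplication keeps the fewest: 2 significant figures.
Rounded: 2.2 × 10^2 N.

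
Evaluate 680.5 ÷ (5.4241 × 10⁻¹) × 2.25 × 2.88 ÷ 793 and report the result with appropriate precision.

680.5 ÷ (5.4241 × 10⁻¹) × 2.25 × 2.88 ÷ 793 = 10.2518504066…
Multiplication/division keeps the fewest significant figures: 680.5 → 4 s.f., 5.4241 × 10⁻¹ → 5 s.f., 2.25 → 3 s.f., 2.88 → 3 s.f., 793 → 3 s.f.; limit is 3.
Rounded to 3 significant figures: 10.3.

10.3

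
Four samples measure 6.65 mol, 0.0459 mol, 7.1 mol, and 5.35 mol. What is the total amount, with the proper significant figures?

6.65 mol + 0.0459 mol + 7.1 mol + 5.35 mol = 19.1459 mol.
Addition/subtraction keeps the fewest decimal places: 6.65 → 2 decimal places, 0.0459 → 4 decimal places, 7.1 → 1 decimal place, 5.35 → 2 decimal places; limit is 1.
Rounded to 1 decimal place: 19.1 mol.

19.1 mol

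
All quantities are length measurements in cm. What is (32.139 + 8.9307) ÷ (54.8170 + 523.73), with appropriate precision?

7.0988 × 10^-2

32.139 + 8.9307 = 41.0697, limited to 3 d.p. → 5 s.f.; 54.8170 + 523.73 = 578.5470, limited to 2 d.p. → 5 s.f.
Carrying full precision, 41.0697 ÷ 578.5470 = 0.0709876639236…; keep min(5, 5) = 5 s.f.
Rounded to 5 significant figures: 7.0988 × 10^-2.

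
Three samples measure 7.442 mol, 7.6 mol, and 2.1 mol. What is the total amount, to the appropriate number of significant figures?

7.442 mol + 7.6 mol + 2.1 mol = 17.142 mol.
Addition/subtraction keeps the fewest decimal places: 7.442 → 3 decimal places, 7.6 → 1 decimal place, 2.1 → 1 decimal place; limit is 1.
Rounded to 1 decimal place: 17.1 mol.

17.1 mol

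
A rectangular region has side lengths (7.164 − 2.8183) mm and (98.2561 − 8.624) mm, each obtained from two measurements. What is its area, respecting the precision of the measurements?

389.5 mm²

7.164 − 2.8183 = 4.3457, limited to 3 d.p. → 4 s.f.; 98.2561 − 8.624 = 89.6321, limited to 3 d.p. → 5 s.f.
Carrying full precision, 4.3457 × 89.6321 = 389.51421697; keep min(4, 5) = 4 s.f.
Rounded to 4 significant figures: 389.5 mm².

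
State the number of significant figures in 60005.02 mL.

60005.02: zeros between nonzero digits are significant.

7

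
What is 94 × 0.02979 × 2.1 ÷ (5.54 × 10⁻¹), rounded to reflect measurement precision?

94 × 0.02979 × 2.1 ÷ (5.54 × 10⁻¹) = 10.6147039711…
Multiplication/division keeps the fewest significant figures: 94 → 2 s.f., 0.02979 → 4 s.f., 2.1 → 2 s.f., 5.54 × 10⁻¹ → 3 s.f.; limit is 2.
Rounded to 2 significant figures: 11.

11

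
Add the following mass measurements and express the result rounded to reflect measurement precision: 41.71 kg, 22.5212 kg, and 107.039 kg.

41.71 kg + 22.5212 kg + 107.039 kg = 171.2702 kg.
Addition/subtraction keeps the fewest decimal places: 41.71 → 2 decimal places, 22.5212 → 4 decimal places, 107.039 → 3 decimal places; limit is 2.
Rounded to 2 decimal places: 171.27 kg.

171.27 kg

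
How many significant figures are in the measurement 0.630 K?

0.630: leading zeros are not significant; trailing zeros after a decimal point are significant.

3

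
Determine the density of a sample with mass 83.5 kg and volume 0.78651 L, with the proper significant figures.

106 kg/L

density = 83.5 kg ÷ 0.78651 L = 106.165210868… kg/L.
83.5 has 3 significant figures; 0.78651 has 5.
Division/multiplication keeps the fewest: 3 significant figures.
Rounded: 106 kg/L.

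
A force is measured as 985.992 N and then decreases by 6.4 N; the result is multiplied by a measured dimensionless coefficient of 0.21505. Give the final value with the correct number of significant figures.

210.7 N

985.992 N − 6.4 N = 979.592 N; the difference is limited to 1 decimal place (4 s.f.).
Carrying full precision, 979.592 × 0.21505 = 210.6612596 N; 0.21505 has 5 s.f., so the result keeps min(4, 5) = 4 s.f.
Rounded to 4 significant figures: 210.7 N.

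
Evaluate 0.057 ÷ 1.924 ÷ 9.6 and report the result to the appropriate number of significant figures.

0.057 ÷ 1.924 ÷ 9.6 = 0.00308601871102…
Multiplication/division keeps the fewest significant figures: 0.057 → 2 s.f., 1.924 → 4 s.f., 9.6 → 2 s.f.; limit is 2.
Rounded to 2 significant figures: 0.0031.

0.0031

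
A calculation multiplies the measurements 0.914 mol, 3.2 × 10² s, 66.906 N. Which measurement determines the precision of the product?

3.2 × 10² s

0.914 mol → 3 s.f.; 3.2 × 10² s → 2 s.f.; 66.906 N → 5 s.f.
The fewest is 2 significant figures, from 3.2 × 10² s.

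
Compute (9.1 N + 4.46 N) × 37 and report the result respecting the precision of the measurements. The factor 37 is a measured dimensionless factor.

5.0 × 10² N

9.1 N + 4.46 N = 13.56 N; the sum is limited to 1 decimal place (3 s.f.).
Carrying full precision, 13.56 × 37 = 501.72 N; 37 has 2 s.f., so the result keeps min(3, 2) = 2 s.f.
Rounded to 2 significant figures: 5.0 × 10² N.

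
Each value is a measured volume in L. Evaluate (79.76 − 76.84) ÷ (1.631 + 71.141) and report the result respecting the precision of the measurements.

0.0401

79.76 − 76.84 = 2.92, limited to 2 d.p. → 3 s.f.; 1.631 + 71.141 = 72.772, limited to 3 d.p. → 5 s.f.
Carrying full precision, 2.92 ÷ 72.772 = 0.0401253229264…; keep min(3, 5) = 3 s.f.
Rounded to 3 significant figures: 0.0401.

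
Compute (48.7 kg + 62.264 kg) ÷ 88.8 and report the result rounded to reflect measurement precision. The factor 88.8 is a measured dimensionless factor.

48.7 kg + 62.264 kg = 110.964 kg; the sum is limited to 1 decimal place (4 s.f.).
Carrying full precision, 110.964 ÷ 88.8 = 1.24959459459… kg; 88.8 has 3 s.f., so the result keeps min(4, 3) = 3 s.f.
Rounded to 3 significant figures: 1.25 kg.

1.25 kg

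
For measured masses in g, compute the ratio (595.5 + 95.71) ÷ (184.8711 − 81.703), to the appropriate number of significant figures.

6.700

595.5 + 95.71 = 691.21, limited to 1 d.p. → 4 s.f.; 184.8711 − 81.703 = 103.1681, limited to 3 d.p. → 6 s.f.
Carrying full precision, 691.21 ÷ 103.1681 = 6.69984229621…; keep min(4, 6) = 4 s.f.
Rounded to 4 significant figures: 6.700.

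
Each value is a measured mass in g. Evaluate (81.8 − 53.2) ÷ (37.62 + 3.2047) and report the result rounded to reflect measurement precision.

81.8 − 53.2 = 28.6, limited to 1 d.p. → 3 s.f.; 37.62 + 3.2047 = 40.8247, limited to 2 d.p. → 4 s.f.
Carrying full precision, 28.6 ÷ 40.8247 = 0.700556280879…; keep min(3, 4) = 3 s.f.
Rounded to 3 significant figures: 0.701.

0.701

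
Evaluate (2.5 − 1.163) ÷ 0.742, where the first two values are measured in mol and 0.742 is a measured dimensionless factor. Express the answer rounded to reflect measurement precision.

2.5 mol − 1.163 mol = 1.337 mol; the difference is limited to 1 decimal place (2 s.f.).
Carrying full precision, 1.337 ÷ 0.742 = 1.80188679245… mol; 0.742 has 3 s.f., so the result keeps min(2, 3) = 2 s.f.
Rounded to 2 significant figures: 1.8 mol.

1.8 mol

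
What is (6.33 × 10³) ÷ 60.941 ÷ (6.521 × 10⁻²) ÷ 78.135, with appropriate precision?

20.4

(6.33 × 10³) ÷ 60.941 ÷ (6.521 × 10⁻²) ÷ 78.135 = 20.3861078238…
Multiplication/division keeps the fewest significant figures: 6.33 × 10³ → 3 s.f., 60.941 → 5 s.f., 6.521 × 10⁻² → 4 s.f., 78.135 → 5 s.f.; limit is 3.
Rounded to 3 significant figures: 20.4.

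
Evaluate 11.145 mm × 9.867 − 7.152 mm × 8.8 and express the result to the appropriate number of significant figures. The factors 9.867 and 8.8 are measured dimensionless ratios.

47 mm

11.145 × 9.867 = 109.967715 → 110.0 mm (4 s.f., last digit at the 10^-1 place).
7.152 × 8.8 = 62.9376 → 63 mm (2 s.f., last digit at the 10^0 place).
Difference: 47.030115 mm; keep the coarser place, 10^0.
Result: 47 mm.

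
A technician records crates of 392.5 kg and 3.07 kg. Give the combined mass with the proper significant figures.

392.5 kg + 3.07 kg = 395.57 kg.
Addition/subtraction keeps the fewest decimal places: 392.5 → 1 decimal place, 3.07 → 2 decimal places; limit is 1.
Rounded to 1 decimal place: 395.6 kg.

395.6 kg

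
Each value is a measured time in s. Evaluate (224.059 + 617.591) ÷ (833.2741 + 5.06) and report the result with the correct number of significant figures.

224.059 + 617.591 = 841.650, limited to 3 d.p. → 6 s.f.; 833.2741 + 5.06 = 838.3341, limited to 2 d.p. → 5 s.f.
Carrying full precision, 841.650 ÷ 838.3341 = 1.0039553443…; keep min(6, 5) = 5 s.f.
Rounded to 5 significant figures: 1.0040.

1.0040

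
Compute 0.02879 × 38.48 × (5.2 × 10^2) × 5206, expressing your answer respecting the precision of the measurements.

0.02879 × 38.48 × (5.2 × 10^2) × 5206 = 2999053.6551…
Multiplication/division keeps the fewest significant figures: 0.02879 → 4 s.f., 38.48 → 4 s.f., 5.2 × 10^2 → 2 s.f., 5206 → 4 s.f.; limit is 2.
Rounded to 2 significant figures: 3.0 × 10^6.

3.0 × 10^6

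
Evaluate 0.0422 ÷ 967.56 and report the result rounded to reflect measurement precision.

0.0422 ÷ 967.56 = 0.0000436148662615…
Multiplication/division keeps the fewest significant figures: 0.0422 → 3 s.f., 967.56 → 5 s.f.; limit is 3.
Rounded to 3 significant figures: 4.36 × 10⁻⁵.

4.36 × 10⁻⁵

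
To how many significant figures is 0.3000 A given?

0.3000: leading zeros are not significant; trailing zeros after a decimal point are significant.

4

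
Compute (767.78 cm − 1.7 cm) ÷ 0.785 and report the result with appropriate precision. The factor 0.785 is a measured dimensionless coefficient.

9.76 × 10^2 cm

767.78 cm − 1.7 cm = 766.08 cm; the difference is limited to 1 decimal place (4 s.f.).
Carrying full precision, 766.08 ÷ 0.785 = 975.898089172… cm; 0.785 has 3 s.f., so the result keeps min(4, 3) = 3 s.f.
Rounded to 3 significant figures: 9.76 × 10^2 cm.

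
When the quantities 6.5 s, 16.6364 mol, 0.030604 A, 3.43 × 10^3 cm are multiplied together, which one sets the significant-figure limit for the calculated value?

6.5 s → 2 s.f.; 16.6364 mol → 6 s.f.; 0.030604 A → 5 s.f.; 3.43 × 10^3 cm → 3 s.f.
The fewest is 2 significant figures, from 6.5 s.

6.5 s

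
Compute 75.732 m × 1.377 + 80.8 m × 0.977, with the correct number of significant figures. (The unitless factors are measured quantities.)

183.2 m

75.732 × 1.377 = 104.282964 → 104.3 m (4 s.f., last digit at the 10^-1 place).
80.8 × 0.977 = 78.9416 → 78.9 m (3 s.f., last digit at the 10^-1 place).
Sum: 183.224564 m; keep the coarser place, 10^-1.
Result: 183.2 m.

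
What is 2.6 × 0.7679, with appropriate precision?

2.6 × 0.7679 = 1.99654
Multiplication/division keeps the fewest significant figures: 2.6 → 2 s.f., 0.7679 → 4 s.f.; limit is 2.
Rounded to 2 significant figures: 2.0.

2.0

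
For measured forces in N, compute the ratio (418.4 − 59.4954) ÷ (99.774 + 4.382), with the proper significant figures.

3.446

418.4 − 59.4954 = 358.9046, limited to 1 d.p. → 4 s.f.; 99.774 + 4.382 = 104.156, limited to 3 d.p. → 6 s.f.
Carrying full precision, 358.9046 ÷ 104.156 = 3.44583701371…; keep min(4, 6) = 4 s.f.
Rounded to 4 significant figures: 3.446.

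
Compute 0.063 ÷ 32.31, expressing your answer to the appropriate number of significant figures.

0.063 ÷ 32.31 = 0.00194986072423…
Multiplication/division keeps the fewest significant figures: 0.063 → 2 s.f., 32.31 → 4 s.f.; limit is 2.
Rounded to 2 significant figures: 0.0019.

0.0019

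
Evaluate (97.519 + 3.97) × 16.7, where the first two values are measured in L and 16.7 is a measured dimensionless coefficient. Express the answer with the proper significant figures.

1.69 × 10³ L

97.519 L + 3.97 L = 101.489 L; the sum is limited to 2 decimal places (5 s.f.).
Carrying full precision, 101.489 × 16.7 = 1694.8663 L; 16.7 has 3 s.f., so the result keeps min(5, 3) = 3 s.f.
Rounded to 3 significant figures: 1.69 × 10³ L.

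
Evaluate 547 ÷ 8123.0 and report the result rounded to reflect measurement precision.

547 ÷ 8123.0 = 0.0673396528376…
Multiplication/division keeps the fewest significant figures: 547 → 3 s.f., 8123.0 → 5 s.f.; limit is 3.
Rounded to 3 significant figures: 0.0673.

0.0673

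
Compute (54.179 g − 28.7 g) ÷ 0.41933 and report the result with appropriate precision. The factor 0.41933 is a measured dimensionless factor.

54.179 g − 28.7 g = 25.479 g; the difference is limited to 1 decimal place (3 s.f.).
Carrying full precision, 25.479 ÷ 0.41933 = 60.7612143181… g; 0.41933 has 5 s.f., so the result keeps min(3, 5) = 3 s.f.
Rounded to 3 significant figures: 60.8 g.

60.8 g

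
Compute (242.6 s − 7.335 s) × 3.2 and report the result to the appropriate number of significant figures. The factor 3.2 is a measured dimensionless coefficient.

7.5 × 10^2 s

242.6 s − 7.335 s = 235.265 s; the difference is limited to 1 decimal place (4 s.f.).
Carrying full precision, 235.265 × 3.2 = 752.848 s; 3.2 has 2 s.f., so the result keeps min(4, 2) = 2 s.f.
Rounded to 2 significant figures: 7.5 × 10^2 s.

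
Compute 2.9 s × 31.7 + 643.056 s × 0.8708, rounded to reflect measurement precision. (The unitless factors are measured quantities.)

652 s

2.9 × 31.7 = 91.93 → 92 s (2 s.f., last digit at the 10^0 place).
643.056 × 0.8708 = 559.9731648 → 560.0 s (4 s.f., last digit at the 10^-1 place).
Sum: 651.9031648 s; keep the coarser place, 10^0.
Result: 652 s.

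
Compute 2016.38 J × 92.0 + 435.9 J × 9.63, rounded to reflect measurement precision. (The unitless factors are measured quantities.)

1.90 × 10⁵ J

2016.38 × 92.0 = 185506.96 → 1.86 × 10⁵ J (3 s.f., last digit at the 10^3 place).
435.9 × 9.63 = 4197.717 → 4.20 × 10³ J (3 s.f., last digit at the 10^1 place).
Sum: 189704.677 J; keep the coarser place, 10^3.
Result: 1.90 × 10⁵ J.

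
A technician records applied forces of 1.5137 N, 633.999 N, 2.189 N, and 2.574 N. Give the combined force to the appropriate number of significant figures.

640.276 N

1.5137 N + 633.999 N + 2.189 N + 2.574 N = 640.2757 N.
Addition/subtraction keeps the fewest decimal places: 1.5137 → 4 decimal places, 633.999 → 3 decimal places, 2.189 → 3 decimal places, 2.574 → 3 decimal places; limit is 3.
Rounded to 3 decimal places: 640.276 N.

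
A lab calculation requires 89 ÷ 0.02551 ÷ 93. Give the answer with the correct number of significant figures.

38

89 ÷ 0.02551 ÷ 93 = 37.5142786089…
Multiplication/division keeps the fewest significant figures: 89 → 2 s.f., 0.02551 → 4 s.f., 93 → 2 s.f.; limit is 2.
Rounded to 2 significant figures: 38.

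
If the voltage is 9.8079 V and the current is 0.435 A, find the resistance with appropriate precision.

resistance = 9.8079 V ÷ 0.435 A = 22.5468965517… Ω.
9.8079 has 5 significant figures; 0.435 has 3.
Division/multiplication keeps the fewest: 3 significant figures.
Rounded: 22.5 Ω.

22.5 Ω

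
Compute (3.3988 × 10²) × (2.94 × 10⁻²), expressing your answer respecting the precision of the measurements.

(3.3988 × 10²) × (2.94 × 10⁻²) = 9.992472
Multiplication/division keeps the fewest significant figures: 3.3988 × 10² → 5 s.f., 2.94 × 10⁻² → 3 s.f.; limit is 3.
Rounded to 3 significant figures: 9.99.

9.99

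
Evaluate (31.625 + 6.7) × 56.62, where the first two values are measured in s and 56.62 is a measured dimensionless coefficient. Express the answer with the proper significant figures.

31.625 s + 6.7 s = 38.325 s; the sum is limited to 1 decimal place (3 s.f.).
Carrying full precision, 38.325 × 56.62 = 2169.9615 s; 56.62 has 4 s.f., so the result keeps min(3, 4) = 3 s.f.
Rounded to 3 significant figures: 2.17 × 10³ s.

2.17 × 10³ s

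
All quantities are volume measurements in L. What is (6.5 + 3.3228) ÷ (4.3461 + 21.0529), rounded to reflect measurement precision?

0.39

6.5 + 3.3228 = 9.8228, limited to 1 d.p. → 2 s.f.; 4.3461 + 21.0529 = 25.3990, limited to 4 d.p. → 6 s.f.
Carrying full precision, 9.8228 ÷ 25.3990 = 0.386739635419…; keep min(2, 6) = 2 s.f.
Rounded to 2 significant figures: 0.39.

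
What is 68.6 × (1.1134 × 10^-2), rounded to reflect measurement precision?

0.764

68.6 × (1.1134 × 10^-2) = 0.7637924
Multiplication/division keeps the fewest significant figures: 68.6 → 3 s.f., 1.1134 × 10^-2 → 5 s.f.; limit is 3.
Rounded to 3 significant figures: 0.764.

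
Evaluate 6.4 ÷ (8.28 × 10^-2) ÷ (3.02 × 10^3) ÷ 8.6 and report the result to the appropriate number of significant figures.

6.4 ÷ (8.28 × 10^-2) ÷ (3.02 × 10^3) ÷ 8.6 = 0.00297607754468…
Multiplication/division keeps the fewest significant figures: 6.4 → 2 s.f., 8.28 × 10^-2 → 3 s.f., 3.02 × 10^3 → 3 s.f., 8.6 → 2 s.f.; limit is 2.
Rounded to 2 significant figures: 0.0030.

0.0030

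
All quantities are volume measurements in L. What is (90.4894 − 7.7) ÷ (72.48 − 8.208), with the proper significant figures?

1.29

90.4894 − 7.7 = 82.7894, limited to 1 d.p. → 3 s.f.; 72.48 − 8.208 = 64.272, limited to 2 d.p. → 4 s.f.
Carrying full precision, 82.7894 ÷ 64.272 = 1.28810990789…; keep min(3, 4) = 3 s.f.
Rounded to 3 significant figures: 1.29.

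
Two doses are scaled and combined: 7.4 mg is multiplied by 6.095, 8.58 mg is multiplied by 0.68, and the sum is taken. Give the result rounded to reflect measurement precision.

7.4 × 6.095 = 45.103 → 45 mg (2 s.f., last digit at the 10^0 place).
8.58 × 0.68 = 5.8344 → 5.8 mg (2 s.f., last digit at the 10^-1 place).
Sum: 50.9374 mg; keep the coarser place, 10^0.
Result: 51 mg.

51 mg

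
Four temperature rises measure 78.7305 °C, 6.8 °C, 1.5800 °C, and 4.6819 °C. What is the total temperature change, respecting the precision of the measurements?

91.8 °C

78.7305 °C + 6.8 °C + 1.5800 °C + 4.6819 °C = 91.7924 °C.
Addition/subtraction keeps the fewest decimal places: 78.7305 → 4 decimal places, 6.8 → 1 decimal place, 1.5800 → 4 decimal places, 4.6819 → 4 decimal places; limit is 1.
Rounded to 1 decimal place: 91.8 °C.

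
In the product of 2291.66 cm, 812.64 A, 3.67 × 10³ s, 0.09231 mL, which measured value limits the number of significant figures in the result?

2291.66 cm → 6 s.f.; 812.64 A → 5 s.f.; 3.67 × 10³ s → 3 s.f.; 0.09231 mL → 4 s.f.
The fewest is 3 significant figures, from 3.67 × 10³ s.

3.67 × 10³ s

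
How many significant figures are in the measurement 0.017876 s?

5

0.017876: leading zeros are not significant.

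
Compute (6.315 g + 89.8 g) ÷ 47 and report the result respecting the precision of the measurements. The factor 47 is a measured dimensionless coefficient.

6.315 g + 89.8 g = 96.115 g; the sum is limited to 1 decimal place (3 s.f.).
Carrying full precision, 96.115 ÷ 47 = 2.045 g; 47 has 2 s.f., so the result keeps min(3, 2) = 2 s.f.
Rounded to 2 significant figures: 2.0 g.

2.0 g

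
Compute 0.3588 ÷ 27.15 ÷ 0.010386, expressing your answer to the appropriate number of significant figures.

0.3588 ÷ 27.15 ÷ 0.010386 = 1.27243112009…
Multiplication/division keeps the fewest significant figures: 0.3588 → 4 s.f., 27.15 → 4 s.f., 0.010386 → 5 s.f.; limit is 4.
Rounded to 4 significant figures: 1.272.

1.272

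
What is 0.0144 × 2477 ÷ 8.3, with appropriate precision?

0.0144 × 2477 ÷ 8.3 = 4.29744578313…
Multiplication/division keeps the fewest significant figures: 0.0144 → 3 s.f., 2477 → 4 s.f., 8.3 → 2 s.f.; limit is 2.
Rounded to 2 significant figures: 4.3.

4.3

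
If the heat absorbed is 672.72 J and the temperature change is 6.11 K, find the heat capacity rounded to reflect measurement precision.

1.10 × 10² J/K

heat capacity = 672.72 J ÷ 6.11 K = 110.101472995… J/K.
672.72 has 5 significant figures; 6.11 has 3.
Division/multiplication keeps the fewest: 3 significant figures.
Rounded: 1.10 × 10² J/K.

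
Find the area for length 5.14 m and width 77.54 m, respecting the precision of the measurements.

area = 5.14 m × 77.54 m = 398.5556 m².
5.14 has 3 significant figures; 77.54 has 4.
Division/multiplication keeps the fewest: 3 significant figures.
Rounded: 3.99 × 10² m².

3.99 × 10² m²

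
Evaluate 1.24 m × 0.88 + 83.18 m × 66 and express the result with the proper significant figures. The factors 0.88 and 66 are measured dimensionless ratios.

1.24 × 0.88 = 1.0912 → 1.1 m (2 s.f., last digit at the 10^-1 place).
83.18 × 66 = 5489.88 → 5.5 × 10^3 m (2 s.f., last digit at the 10^2 place).
Sum: 5490.9712 m; keep the coarser place, 10^2.
Result: 5.5 × 10^3 m.

5.5 × 10^3 m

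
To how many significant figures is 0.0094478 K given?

5

0.0094478: leading zeros are not significant.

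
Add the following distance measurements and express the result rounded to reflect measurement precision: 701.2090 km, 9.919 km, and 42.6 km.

701.2090 km + 9.919 km + 42.6 km = 753.7280 km.
Addition/subtraction keeps the fewest decimal places: 701.2090 → 4 decimal places, 9.919 → 3 decimal places, 42.6 → 1 decimal place; limit is 1.
Rounded to 1 decimal place: 753.7 km.

753.7 km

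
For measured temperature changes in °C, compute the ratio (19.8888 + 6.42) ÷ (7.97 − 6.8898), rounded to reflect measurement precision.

19.8888 + 6.42 = 26.3088, limited to 2 d.p. → 4 s.f.; 7.97 − 6.8898 = 1.0802, limited to 2 d.p. → 3 s.f.
Carrying full precision, 26.3088 ÷ 1.0802 = 24.3554897241…; keep min(4, 3) = 3 s.f.
Rounded to 3 significant figures: 24.4.

24.4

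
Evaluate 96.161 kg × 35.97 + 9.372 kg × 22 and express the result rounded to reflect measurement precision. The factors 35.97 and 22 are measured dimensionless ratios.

96.161 × 35.97 = 3458.91117 → 3459 kg (4 s.f., last digit at the 10^0 place).
9.372 × 22 = 206.184 → 2.1 × 10^2 kg (2 s.f., last digit at the 10^1 place).
Sum: 3665.09517 kg; keep the coarser place, 10^1.
Result: 3.67 × 10^3 kg.

3.67 × 10^3 kg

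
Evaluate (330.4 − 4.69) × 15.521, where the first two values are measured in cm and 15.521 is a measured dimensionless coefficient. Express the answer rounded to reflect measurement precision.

330.4 cm − 4.69 cm = 325.71 cm; the difference is limited to 1 decimal place (4 s.f.).
Carrying full precision, 325.71 × 15.521 = 5055.34491 cm; 15.521 has 5 s.f., so the result keeps min(4, 5) = 4 s.f.
Rounded to 4 significant figures: 5055 cm.

5055 cm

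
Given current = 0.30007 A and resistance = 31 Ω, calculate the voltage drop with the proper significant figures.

9.3 V

voltage drop = 0.30007 A × 31 Ω = 9.30217 V.
0.30007 has 5 significant figures; 31 has 2.
Division/multiplication keeps the fewest: 2 significant figures.
Rounded: 9.3 V.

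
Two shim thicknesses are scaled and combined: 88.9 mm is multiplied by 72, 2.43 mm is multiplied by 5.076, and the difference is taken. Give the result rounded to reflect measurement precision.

6.4 × 10³ mm

88.9 × 72 = 6400.8 → 6.4 × 10³ mm (2 s.f., last digit at the 10^2 place).
2.43 × 5.076 = 12.33468 → 12.3 mm (3 s.f., last digit at the 10^-1 place).
Difference: 6388.46532 mm; keep the coarser place, 10^2.
Result: 6.4 × 10³ mm.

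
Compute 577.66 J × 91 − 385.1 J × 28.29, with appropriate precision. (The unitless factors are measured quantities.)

577.66 × 91 = 52567.06 → 5.3 × 10^4 J (2 s.f., last digit at the 10^3 place).
385.1 × 28.29 = 10894.479 → 1.089 × 10^4 J (4 s.f., last digit at the 10^1 place).
Difference: 41672.581 J; keep the coarser place, 10^3.
Result: 4.2 × 10^4 J.

4.2 × 10^4 J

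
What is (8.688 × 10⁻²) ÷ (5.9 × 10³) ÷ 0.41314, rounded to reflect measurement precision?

3.6 × 10⁻⁵

(8.688 × 10⁻²) ÷ (5.9 × 10³) ÷ 0.41314 = 0.0000356426967343…
Multiplication/division keeps the fewest significant figures: 8.688 × 10⁻² → 4 s.f., 5.9 × 10³ → 2 s.f., 0.41314 → 5 s.f.; limit is 2.
Rounded to 2 significant figures: 3.6 × 10⁻⁵.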